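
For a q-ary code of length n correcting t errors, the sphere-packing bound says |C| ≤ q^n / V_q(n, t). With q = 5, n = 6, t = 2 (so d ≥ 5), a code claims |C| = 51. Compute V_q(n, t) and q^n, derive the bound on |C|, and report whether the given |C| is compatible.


V_q(n, t) = 265, q^n = 15625, Hamming bound = 58, |C| = 51 ≤ bound (satisfied).

Step 1: Compute V_q(n, t) = Σ_{j=0}^2 C(n, j) (q−1)^j.
  j = 0: C(6,0)·(4)^0 = 1·1 = 1.
  j = 1: C(6,1)·(4)^1 = 6·4 = 24.
  j = 2: C(6,2)·(4)^2 = 15·16 = 240.
  V_q(n, t) = 1 + 24 + 240 = 265.
Step 2: q^n = 5^6 = 15625.
Step 3: Hamming bound ⌊q^n / V_q(n,t)⌋ = ⌊15625/265⌋ = 58.
Step 4: Compare |C| = 51 to 58: satisfied.
The claimed |C| lies below the Hamming bound.


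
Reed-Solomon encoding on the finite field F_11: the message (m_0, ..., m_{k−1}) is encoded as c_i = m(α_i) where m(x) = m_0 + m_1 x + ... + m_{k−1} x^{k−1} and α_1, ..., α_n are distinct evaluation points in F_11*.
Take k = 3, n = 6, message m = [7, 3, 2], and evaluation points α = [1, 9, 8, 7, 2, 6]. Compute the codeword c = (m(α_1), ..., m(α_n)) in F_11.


c = [1, 9, 5, 5, 10, 9]

Message polynomial: m(x) = 7 + 3·x + 2·x^2 (mod 11).
For each evaluation point α_i, compute m(α_i) mod 11:
  α_1 = 1: Horner steps 2 → 5 → 1, so m(1) = 1.
  α_2 = 9: Horner steps 2 → 10 → 9, so m(9) = 9.
  α_3 = 8: Horner steps 2 → 8 → 5, so m(8) = 5.
  α_4 = 7: Horner steps 2 → 6 → 5, so m(7) = 5.
  α_5 = 2: Horner steps 2 → 7 → 10, so m(2) = 10.
  α_6 = 6: Horner steps 2 → 4 → 9, so m(6) = 9.
Codeword c = [1, 9, 5, 5, 10, 9] ∈ F_11^6.


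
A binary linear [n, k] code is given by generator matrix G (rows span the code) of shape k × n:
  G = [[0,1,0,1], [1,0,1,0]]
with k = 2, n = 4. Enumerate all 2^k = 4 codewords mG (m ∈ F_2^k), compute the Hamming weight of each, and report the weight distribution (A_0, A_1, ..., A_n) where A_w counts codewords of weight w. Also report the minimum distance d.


Weight distribution: A_0 = 1, A_2 = 2, A_4 = 1. Minimum distance d = 2.

Enumerate all 2^2 = 4 messages m ∈ F_2^2.
For each, compute codeword c = mG in F_2^4, then tally its weight.
  m = 00 → c = 0000, weight = 0.
  m = 10 → c = 0101, weight = 2.
  m = 01 → c = 1010, weight = 2.
  m = 11 → c = 1111, weight = 4.
Tally weights:
  weight 0: 1 codewords.
  weight 2: 2 codewords.
  weight 4: 1 codewords.
Minimum distance d = smallest w > 0 with A_w > 0 = 2.
Sanity: Σ A_w = 4 = 2^2 = 4 ✓.


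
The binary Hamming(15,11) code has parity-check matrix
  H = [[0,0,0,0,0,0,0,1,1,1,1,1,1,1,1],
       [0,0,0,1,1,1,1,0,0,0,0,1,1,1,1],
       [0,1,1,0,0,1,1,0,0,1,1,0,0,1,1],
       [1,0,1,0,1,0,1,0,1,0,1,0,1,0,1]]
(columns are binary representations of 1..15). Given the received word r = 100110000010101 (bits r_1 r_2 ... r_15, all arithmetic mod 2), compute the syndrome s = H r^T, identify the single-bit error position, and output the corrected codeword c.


s = (1, 0, 0, 1)^T, error position = 9, corrected codeword c = 100110001010101

Compute s = H r^T mod 2 one row at a time:
  s_1 = 0 + 0 + 0 + 1 + 0 + 1 + 0 + 1 = 3 ≡ 1 (mod 2).
  s_2 = 1 + 1 + 0 + 0 + 0 + 1 + 0 + 1 = 4 ≡ 0 (mod 2).
  s_3 = 0 + 0 + 0 + 0 + 0 + 1 + 0 + 1 = 2 ≡ 0 (mod 2).
  s_4 = 1 + 0 + 1 + 0 + 0 + 1 + 1 + 1 = 5 ≡ 1 (mod 2).
s = (1, 0, 0, 1)^T — this equals column 9 of H (binary 1001), so error is at position 9.
Correct: flip bit 9 of r = 100110000010101 to get c = 100110001010101.


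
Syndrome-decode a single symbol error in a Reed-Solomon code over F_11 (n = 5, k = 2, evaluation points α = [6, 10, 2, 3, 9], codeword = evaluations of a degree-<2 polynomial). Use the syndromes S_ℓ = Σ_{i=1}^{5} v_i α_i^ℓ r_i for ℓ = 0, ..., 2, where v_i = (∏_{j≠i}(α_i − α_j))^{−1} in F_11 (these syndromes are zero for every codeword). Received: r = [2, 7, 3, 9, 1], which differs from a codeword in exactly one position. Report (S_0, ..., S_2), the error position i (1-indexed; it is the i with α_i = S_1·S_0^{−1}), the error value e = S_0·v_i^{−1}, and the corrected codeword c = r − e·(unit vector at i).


S = (8, 4, 2), error at position 1, error magnitude e = 8, c = [5, 7, 3, 9, 1].

Step 1: column multipliers v_i = (∏_{j≠i}(α_i − α_j))^{−1} mod 11.
  i = 1 (α = 6): (6−10)(6−2)(6−3)(6−9) = (−4)·4·3·(−3) = 144 ≡ 1, so v_1 = 1^{−1} = 1 (mod 11).
  i = 2 (α = 10): (10−6)(10−2)(10−3)(10−9) = 4·8·7·1 = 224 ≡ 4, so v_2 = 4^{−1} = 3 (mod 11).
  i = 3 (α = 2): (2−6)(2−10)(2−3)(2−9) = (−4)·(−8)·(−1)·(−7) = 224 ≡ 4, so v_3 = 4^{−1} = 3 (mod 11).
  i = 4 (α = 3): (3−6)(3−10)(3−2)(3−9) = (−3)·(−7)·1·(−6) = −126 ≡ 6, so v_4 = 6^{−1} = 2 (mod 11).
  i = 5 (α = 9): (9−6)(9−10)(9−2)(9−3) = 3·(−1)·7·6 = −126 ≡ 6, so v_5 = 6^{−1} = 2 (mod 11).
  v = [1, 3, 3, 2, 2].
Step 2: syndromes of r = [2, 7, 3, 9, 1] (all sums mod 11).
  S_0 = Σ v_i r_i = 1·2 + 3·7 + 3·3 + 2·9 + 2·1 = 52 ≡ 8.
  S_1 = Σ v_i α_i r_i = 1·6·2 + 3·10·7 + 3·2·3 + 2·3·9 + 2·9·1 = 312 ≡ 4.
  α_i^2 mod 11 = [3, 1, 4, 9, 4].
  S_2 = Σ v_i α_i^2 r_i = 1·3·2 + 3·1·7 + 3·4·3 + 2·9·9 + 2·4·1 = 233 ≡ 2.
  S = (8, 4, 2) ≠ 0, so r is not a codeword (an error is present).
Step 3: locate the error. For a single error e at position i, S_ℓ = v_i·e·α_i^ℓ, so α_err = S_1/S_0.
  S_0^{−1} = 8^{−1} = 7 (mod 11), so α_err = 4·7 = 28 ≡ 6 = α_1. Error position i = 1.
  Consistency check: S_2/S_1 = 2·3 = 6 ≡ 6 = α_err ✓ (single-error assumption holds).
Step 4: error magnitude e = S_0/v_1 = S_0·∏_{j≠1}(α_1 − α_j) = 8·1 = 8 ≡ 8 (mod 11).
Step 5: correct position 1: c_1 = r_1 − e = 2 − 8 ≡ 5 (mod 11). Hence c = [5, 7, 3, 9, 1].
  Check: interpolating c through the α_i gives m(x) = 2 + 6·x (degree < 2) with m(α_i) = c_i for every i, so c is indeed a codeword.


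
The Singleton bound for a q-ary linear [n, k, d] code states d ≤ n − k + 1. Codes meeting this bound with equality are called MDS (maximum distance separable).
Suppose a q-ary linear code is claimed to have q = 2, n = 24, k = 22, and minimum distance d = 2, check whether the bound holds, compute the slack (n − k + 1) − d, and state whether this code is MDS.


Singleton RHS = n − k + 1 = 3, slack = 1, bound satisfied, not MDS.

Singleton bound: d ≤ n − k + 1.
Here n = 24, k = 22, so n − k + 1 = 3.
Given d = 2, check d ≤ 3: YES.
Slack = (n − k + 1) − d = 1.
The code is NOT MDS (slack = 1 > 0).
Description: the claimed parameters are [24, 22, 2]_2; such a code would be non-MDS.


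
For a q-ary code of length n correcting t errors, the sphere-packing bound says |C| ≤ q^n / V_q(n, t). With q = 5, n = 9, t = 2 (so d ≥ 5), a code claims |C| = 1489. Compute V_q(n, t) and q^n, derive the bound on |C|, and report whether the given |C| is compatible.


V_q(n, t) = 613, q^n = 1953125, Hamming bound = 3186, |C| = 1489 ≤ bound (satisfied).

Step 1: Compute V_q(n, t) = Σ_{j=0}^2 C(n, j) (q−1)^j.
  j = 0: C(9,0)·(4)^0 = 1·1 = 1.
  j = 1: C(9,1)·(4)^1 = 9·4 = 36.
  j = 2: C(9,2)·(4)^2 = 36·16 = 576.
  V_q(n, t) = 1 + 36 + 576 = 613.
Step 2: q^n = 5^9 = 1953125.
Step 3: Hamming bound ⌊q^n / V_q(n,t)⌋ = ⌊1953125/613⌋ = 3186.
Step 4: Compare |C| = 1489 to 3186: satisfied.
The claimed |C| lies below the Hamming bound.


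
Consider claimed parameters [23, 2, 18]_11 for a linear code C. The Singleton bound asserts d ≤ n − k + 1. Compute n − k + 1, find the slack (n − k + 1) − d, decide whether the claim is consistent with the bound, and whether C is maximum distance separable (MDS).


Singleton RHS = n − k + 1 = 22, slack = 4, bound satisfied, not MDS.

Singleton bound: d ≤ n − k + 1.
Here n = 23, k = 2, so n − k + 1 = 22.
Given d = 18, check d ≤ 22: YES.
Slack = (n − k + 1) − d = 4.
The code is NOT MDS (slack = 4 > 0).
Description: the claimed parameters are [23, 2, 18]_11; such a code would be non-MDS.


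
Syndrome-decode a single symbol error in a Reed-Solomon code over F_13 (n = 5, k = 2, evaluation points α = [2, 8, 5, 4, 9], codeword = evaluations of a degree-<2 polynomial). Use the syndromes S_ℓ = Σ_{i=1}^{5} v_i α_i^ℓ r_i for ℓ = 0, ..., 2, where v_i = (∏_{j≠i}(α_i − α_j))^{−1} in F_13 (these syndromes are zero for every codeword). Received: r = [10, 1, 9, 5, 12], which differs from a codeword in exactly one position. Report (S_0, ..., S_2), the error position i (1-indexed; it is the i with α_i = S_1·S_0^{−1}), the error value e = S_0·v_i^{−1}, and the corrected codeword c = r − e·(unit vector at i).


S = (1, 8, 12), error at position 2, error magnitude e = 6, c = [10, 8, 9, 5, 12].

Step 1: column multipliers v_i = (∏_{j≠i}(α_i − α_j))^{−1} mod 13.
  i = 1 (α = 2): (2−8)(2−5)(2−4)(2−9) = (−6)·(−3)·(−2)·(−7) = 252 ≡ 5, so v_1 = 5^{−1} = 8 (mod 13).
  i = 2 (α = 8): (8−2)(8−5)(8−4)(8−9) = 6·3·4·(−1) = −72 ≡ 6, so v_2 = 6^{−1} = 11 (mod 13).
  i = 3 (α = 5): (5−2)(5−8)(5−4)(5−9) = 3·(−3)·1·(−4) = 36 ≡ 10, so v_3 = 10^{−1} = 4 (mod 13).
  i = 4 (α = 4): (4−2)(4−8)(4−5)(4−9) = 2·(−4)·(−1)·(−5) = −40 ≡ 12, so v_4 = 12^{−1} = 12 (mod 13).
  i = 5 (α = 9): (9−2)(9−8)(9−5)(9−4) = 7·1·4·5 = 140 ≡ 10, so v_5 = 10^{−1} = 4 (mod 13).
  v = [8, 11, 4, 12, 4].
Step 2: syndromes of r = [10, 1, 9, 5, 12] (all sums mod 13).
  S_0 = Σ v_i r_i = 8·10 + 11·1 + 4·9 + 12·5 + 4·12 = 235 ≡ 1.
  S_1 = Σ v_i α_i r_i = 8·2·10 + 11·8·1 + 4·5·9 + 12·4·5 + 4·9·12 = 1100 ≡ 8.
  α_i^2 mod 13 = [4, 12, 12, 3, 3].
  S_2 = Σ v_i α_i^2 r_i = 8·4·10 + 11·12·1 + 4·12·9 + 12·3·5 + 4·3·12 = 1208 ≡ 12.
  S = (1, 8, 12) ≠ 0, so r is not a codeword (an error is present).
Step 3: locate the error. For a single error e at position i, S_ℓ = v_i·e·α_i^ℓ, so α_err = S_1/S_0.
  S_0^{−1} = 1^{−1} = 1 (mod 13), so α_err = 8·1 = 8 ≡ 8 = α_2. Error position i = 2.
  Consistency check: S_2/S_1 = 12·5 = 60 ≡ 8 = α_err ✓ (single-error assumption holds).
Step 4: error magnitude e = S_0/v_2 = S_0·∏_{j≠2}(α_2 − α_j) = 1·6 = 6 ≡ 6 (mod 13).
Step 5: correct position 2: c_2 = r_2 − e = 1 − 6 ≡ 8 (mod 13). Hence c = [10, 8, 9, 5, 12].
  Check: interpolating c through the α_i gives m(x) = 2 + 4·x (degree < 2) with m(α_i) = c_i for every i, so c is indeed a codeword.


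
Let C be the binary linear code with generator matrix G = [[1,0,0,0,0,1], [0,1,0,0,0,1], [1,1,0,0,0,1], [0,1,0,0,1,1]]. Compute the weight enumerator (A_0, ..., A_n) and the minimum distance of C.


Weight distribution: A_0 = 1, A_1 = 4, A_2 = 6, A_3 = 4, A_4 = 1. Minimum distance d = 1.

Enumerate all 2^4 = 16 messages m ∈ F_2^4.
For each, compute codeword c = mG in F_2^6, then tally its weight.
  m = 0000 → c = 000000, weight = 0.
  m = 1000 → c = 100001, weight = 2.
  m = 0100 → c = 010001, weight = 2.
  m = 1100 → c = 110000, weight = 2.
  m = 0010 → c = 110001, weight = 3.
  m = 1010 → c = 010000, weight = 1.
  m = 0110 → c = 100000, weight = 1.
  m = 1110 → c = 000001, weight = 1.
  m = 0001 → c = 010011, weight = 3.
  m = 1001 → c = 110010, weight = 3.
  m = 0101 → c = 000010, weight = 1.
  m = 1101 → c = 100011, weight = 3.
  m = 0011 → c = 100010, weight = 2.
  m = 1011 → c = 000011, weight = 2.
  m = 0111 → c = 110011, weight = 4.
  m = 1111 → c = 010010, weight = 2.
Tally weights:
  weight 0: 1 codewords.
  weight 1: 4 codewords.
  weight 2: 6 codewords.
  weight 3: 4 codewords.
  weight 4: 1 codewords.
Minimum distance d = smallest w > 0 with A_w > 0 = 1.
Sanity: Σ A_w = 16 = 2^4 = 16 ✓.


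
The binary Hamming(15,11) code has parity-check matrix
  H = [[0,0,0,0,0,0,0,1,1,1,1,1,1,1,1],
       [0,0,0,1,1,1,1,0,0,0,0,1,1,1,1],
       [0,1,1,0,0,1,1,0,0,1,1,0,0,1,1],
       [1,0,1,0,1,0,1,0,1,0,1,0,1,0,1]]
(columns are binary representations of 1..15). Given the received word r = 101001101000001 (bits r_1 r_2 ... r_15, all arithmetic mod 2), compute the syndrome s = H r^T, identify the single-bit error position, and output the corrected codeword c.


s = (0, 1, 0, 1)^T, error position = 5, corrected codeword c = 101011101000001

Compute s = H r^T mod 2 one row at a time:
  s_1 = 0 + 1 + 0 + 0 + 0 + 0 + 0 + 1 = 2 ≡ 0 (mod 2).
  s_2 = 0 + 0 + 1 + 1 + 0 + 0 + 0 + 1 = 3 ≡ 1 (mod 2).
  s_3 = 0 + 1 + 1 + 1 + 0 + 0 + 0 + 1 = 4 ≡ 0 (mod 2).
  s_4 = 1 + 1 + 0 + 1 + 1 + 0 + 0 + 1 = 5 ≡ 1 (mod 2).
s = (0, 1, 0, 1)^T — this equals column 5 of H (binary 0101), so error is at position 5.
Correct: flip bit 5 of r = 101001101000001 to get c = 101011101000001.


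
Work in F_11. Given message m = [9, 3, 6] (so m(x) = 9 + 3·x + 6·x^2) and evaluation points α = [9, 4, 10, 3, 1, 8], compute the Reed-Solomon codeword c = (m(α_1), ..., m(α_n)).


c = [5, 7, 1, 6, 7, 10]

Message polynomial: m(x) = 9 + 3·x + 6·x^2 (mod 11).
For each evaluation point α_i, compute m(α_i) mod 11:
  α_1 = 9: Horner steps 6 → 2 → 5, so m(9) = 5.
  α_2 = 4: Horner steps 6 → 5 → 7, so m(4) = 7.
  α_3 = 10: Horner steps 6 → 8 → 1, so m(10) = 1.
  α_4 = 3: Horner steps 6 → 10 → 6, so m(3) = 6.
  α_5 = 1: Horner steps 6 → 9 → 7, so m(1) = 7.
  α_6 = 8: Horner steps 6 → 7 → 10, so m(8) = 10.
Codeword c = [5, 7, 1, 6, 7, 10] ∈ F_11^6.


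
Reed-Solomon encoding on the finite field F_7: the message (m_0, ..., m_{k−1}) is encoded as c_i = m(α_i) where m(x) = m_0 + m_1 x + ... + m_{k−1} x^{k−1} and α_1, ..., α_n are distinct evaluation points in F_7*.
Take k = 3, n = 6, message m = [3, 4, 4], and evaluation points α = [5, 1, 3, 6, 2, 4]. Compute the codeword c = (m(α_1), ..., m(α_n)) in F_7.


c = [4, 4, 2, 3, 6, 6]

Message polynomial: m(x) = 3 + 4·x + 4·x^2 (mod 7).
For each evaluation point α_i, compute m(α_i) mod 7:
  α_1 = 5: Horner steps 4 → 3 → 4, so m(5) = 4.
  α_2 = 1: Horner steps 4 → 1 → 4, so m(1) = 4.
  α_3 = 3: Horner steps 4 → 2 → 2, so m(3) = 2.
  α_4 = 6: Horner steps 4 → 0 → 3, so m(6) = 3.
  α_5 = 2: Horner steps 4 → 5 → 6, so m(2) = 6.
  α_6 = 4: Horner steps 4 → 6 → 6, so m(4) = 6.
Codeword c = [4, 4, 2, 3, 6, 6] ∈ F_7^6.


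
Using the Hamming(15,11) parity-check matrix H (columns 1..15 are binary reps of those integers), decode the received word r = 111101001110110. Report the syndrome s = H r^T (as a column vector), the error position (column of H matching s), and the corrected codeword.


s = (1, 0, 0, 1)^T, error position = 9, corrected codeword c = 111101000110110

Compute s = H r^T mod 2 one row at a time:
  s_1 = 0 + 1 + 1 + 1 + 0 + 1 + 1 + 0 = 5 ≡ 1 (mod 2).
  s_2 = 1 + 0 + 1 + 0 + 0 + 1 + 1 + 0 = 4 ≡ 0 (mod 2).
  s_3 = 1 + 1 + 1 + 0 + 1 + 1 + 1 + 0 = 6 ≡ 0 (mod 2).
  s_4 = 1 + 1 + 0 + 0 + 1 + 1 + 1 + 0 = 5 ≡ 1 (mod 2).
s = (1, 0, 0, 1)^T — this equals column 9 of H (binary 1001), so error is at position 9.
Correct: flip bit 9 of r = 111101001110110 to get c = 111101000110110.


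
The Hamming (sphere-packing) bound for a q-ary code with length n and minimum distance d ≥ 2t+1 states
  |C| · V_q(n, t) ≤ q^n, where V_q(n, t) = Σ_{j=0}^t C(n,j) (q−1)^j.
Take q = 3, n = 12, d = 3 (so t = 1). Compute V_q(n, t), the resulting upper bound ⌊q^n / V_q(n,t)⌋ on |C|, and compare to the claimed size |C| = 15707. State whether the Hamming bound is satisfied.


V_q(n, t) = 25, q^n = 531441, Hamming bound = 21257, |C| = 15707 ≤ bound (satisfied).

Step 1: Compute V_q(n, t) = Σ_{j=0}^1 C(n, j) (q−1)^j.
  j = 0: C(12,0)·(2)^0 = 1·1 = 1.
  j = 1: C(12,1)·(2)^1 = 12·2 = 24.
  V_q(n, t) = 1 + 24 = 25.
Step 2: q^n = 3^12 = 531441.
Step 3: Hamming bound ⌊q^n / V_q(n,t)⌋ = ⌊531441/25⌋ = 21257.
Step 4: Compare |C| = 15707 to 21257: satisfied.
The claimed |C| lies below the Hamming bound.


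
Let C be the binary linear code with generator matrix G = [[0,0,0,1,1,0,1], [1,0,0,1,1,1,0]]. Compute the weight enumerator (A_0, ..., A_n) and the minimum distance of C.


Weight distribution: A_0 = 1, A_3 = 2, A_4 = 1. Minimum distance d = 3.

Enumerate all 2^2 = 4 messages m ∈ F_2^2.
For each, compute codeword c = mG in F_2^7, then tally its weight.
  m = 00 → c = 0000000, weight = 0.
  m = 10 → c = 0001101, weight = 3.
  m = 01 → c = 1001110, weight = 4.
  m = 11 → c = 1000011, weight = 3.
Tally weights:
  weight 0: 1 codewords.
  weight 3: 2 codewords.
  weight 4: 1 codewords.
Minimum distance d = smallest w > 0 with A_w > 0 = 3.
Sanity: Σ A_w = 4 = 2^2 = 4 ✓.


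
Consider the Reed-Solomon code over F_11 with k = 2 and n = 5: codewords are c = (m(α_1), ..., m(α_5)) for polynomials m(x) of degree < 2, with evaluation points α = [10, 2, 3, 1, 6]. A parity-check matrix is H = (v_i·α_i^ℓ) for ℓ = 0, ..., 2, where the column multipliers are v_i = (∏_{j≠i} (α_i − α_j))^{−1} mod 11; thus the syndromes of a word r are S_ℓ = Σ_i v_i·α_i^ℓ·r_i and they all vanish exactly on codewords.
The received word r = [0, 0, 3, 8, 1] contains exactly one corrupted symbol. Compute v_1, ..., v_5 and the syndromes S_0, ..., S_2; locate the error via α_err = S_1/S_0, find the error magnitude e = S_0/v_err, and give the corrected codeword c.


S = (3, 8, 3), error at position 1, error magnitude e = 9, c = [2, 0, 3, 8, 1].

Step 1: column multipliers v_i = (∏_{j≠i}(α_i − α_j))^{−1} mod 11.
  i = 1 (α = 10): (10−2)(10−3)(10−1)(10−6) = 8·7·9·4 = 2016 ≡ 3, so v_1 = 3^{−1} = 4 (mod 11).
  i = 2 (α = 2): (2−10)(2−3)(2−1)(2−6) = (−8)·(−1)·1·(−4) = −32 ≡ 1, so v_2 = 1^{−1} = 1 (mod 11).
  i = 3 (α = 3): (3−10)(3−2)(3−1)(3−6) = (−7)·1·2·(−3) = 42 ≡ 9, so v_3 = 9^{−1} = 5 (mod 11).
  i = 4 (α = 1): (1−10)(1−2)(1−3)(1−6) = (−9)·(−1)·(−2)·(−5) = 90 ≡ 2, so v_4 = 2^{−1} = 6 (mod 11).
  i = 5 (α = 6): (6−10)(6−2)(6−3)(6−1) = (−4)·4·3·5 = −240 ≡ 2, so v_5 = 2^{−1} = 6 (mod 11).
  v = [4, 1, 5, 6, 6].
Step 2: syndromes of r = [0, 0, 3, 8, 1] (all sums mod 11).
  S_0 = Σ v_i r_i = 4·0 + 1·0 + 5·3 + 6·8 + 6·1 = 69 ≡ 3.
  S_1 = Σ v_i α_i r_i = 4·10·0 + 1·2·0 + 5·3·3 + 6·1·8 + 6·6·1 = 129 ≡ 8.
  α_i^2 mod 11 = [1, 4, 9, 1, 3].
  S_2 = Σ v_i α_i^2 r_i = 4·1·0 + 1·4·0 + 5·9·3 + 6·1·8 + 6·3·1 = 201 ≡ 3.
  S = (3, 8, 3) ≠ 0, so r is not a codeword (an error is present).
Step 3: locate the error. For a single error e at position i, S_ℓ = v_i·e·α_i^ℓ, so α_err = S_1/S_0.
  S_0^{−1} = 3^{−1} = 4 (mod 11), so α_err = 8·4 = 32 ≡ 10 = α_1. Error position i = 1.
  Consistency check: S_2/S_1 = 3·7 = 21 ≡ 10 = α_err ✓ (single-error assumption holds).
Step 4: error magnitude e = S_0/v_1 = S_0·∏_{j≠1}(α_1 − α_j) = 3·3 = 9 ≡ 9 (mod 11).
Step 5: correct position 1: c_1 = r_1 − e = 0 − 9 ≡ 2 (mod 11). Hence c = [2, 0, 3, 8, 1].
  Check: interpolating c through the α_i gives m(x) = 5 + 3·x (degree < 2) with m(α_i) = c_i for every i, so c is indeed a codeword.


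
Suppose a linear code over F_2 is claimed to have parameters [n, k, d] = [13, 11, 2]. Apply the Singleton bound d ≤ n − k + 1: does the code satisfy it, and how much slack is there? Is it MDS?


Singleton RHS = n − k + 1 = 3, slack = 1, bound satisfied, not MDS.

Singleton bound: d ≤ n − k + 1.
Here n = 13, k = 11, so n − k + 1 = 3.
Given d = 2, check d ≤ 3: YES.
Slack = (n − k + 1) − d = 1.
The code is NOT MDS (slack = 1 > 0).
Description: the claimed parameters are [13, 11, 2]_2; such a code would be non-MDS.


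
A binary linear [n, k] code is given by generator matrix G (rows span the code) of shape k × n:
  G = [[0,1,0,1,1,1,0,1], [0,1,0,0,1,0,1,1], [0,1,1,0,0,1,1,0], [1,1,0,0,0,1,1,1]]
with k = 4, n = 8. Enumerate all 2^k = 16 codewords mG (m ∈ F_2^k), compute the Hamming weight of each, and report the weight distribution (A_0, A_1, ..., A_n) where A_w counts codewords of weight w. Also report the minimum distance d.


Weight distribution: A_0 = 1, A_3 = 4, A_4 = 5, A_5 = 4, A_6 = 2. Minimum distance d = 3.

Enumerate all 2^4 = 16 messages m ∈ F_2^4.
For each, compute codeword c = mG in F_2^8, then tally its weight.
  m = 0000 → c = 00000000, weight = 0.
  m = 1000 → c = 01011101, weight = 5.
  m = 0100 → c = 01001011, weight = 4.
  m = 1100 → c = 00010110, weight = 3.
  m = 0010 → c = 01100110, weight = 4.
  m = 1010 → c = 00111011, weight = 5.
  m = 0110 → c = 00101101, weight = 4.
  m = 1110 → c = 01110000, weight = 3.
  m = 0001 → c = 11000111, weight = 5.
  m = 1001 → c = 10011010, weight = 4.
  m = 0101 → c = 10001100, weight = 3.
  m = 1101 → c = 11010001, weight = 4.
  m = 0011 → c = 10100001, weight = 3.
  m = 1011 → c = 11111100, weight = 6.
  m = 0111 → c = 11101010, weight = 5.
  m = 1111 → c = 10110111, weight = 6.
Tally weights:
  weight 0: 1 codewords.
  weight 3: 4 codewords.
  weight 4: 5 codewords.
  weight 5: 4 codewords.
  weight 6: 2 codewords.
Minimum distance d = smallest w > 0 with A_w > 0 = 3.
Sanity: Σ A_w = 16 = 2^4 = 16 ✓.


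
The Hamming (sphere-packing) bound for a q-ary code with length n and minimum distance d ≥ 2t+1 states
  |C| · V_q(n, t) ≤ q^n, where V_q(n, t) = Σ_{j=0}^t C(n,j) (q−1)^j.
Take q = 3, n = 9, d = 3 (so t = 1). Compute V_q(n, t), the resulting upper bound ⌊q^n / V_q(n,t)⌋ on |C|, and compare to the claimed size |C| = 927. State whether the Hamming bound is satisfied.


V_q(n, t) = 19, q^n = 19683, Hamming bound = 1035, |C| = 927 ≤ bound (satisfied).

Step 1: Compute V_q(n, t) = Σ_{j=0}^1 C(n, j) (q−1)^j.
  j = 0: C(9,0)·(2)^0 = 1·1 = 1.
  j = 1: C(9,1)·(2)^1 = 9·2 = 18.
  V_q(n, t) = 1 + 18 = 19.
Step 2: q^n = 3^9 = 19683.
Step 3: Hamming bound ⌊q^n / V_q(n,t)⌋ = ⌊19683/19⌋ = 1035.
Step 4: Compare |C| = 927 to 1035: satisfied.
The claimed |C| lies below the Hamming bound.


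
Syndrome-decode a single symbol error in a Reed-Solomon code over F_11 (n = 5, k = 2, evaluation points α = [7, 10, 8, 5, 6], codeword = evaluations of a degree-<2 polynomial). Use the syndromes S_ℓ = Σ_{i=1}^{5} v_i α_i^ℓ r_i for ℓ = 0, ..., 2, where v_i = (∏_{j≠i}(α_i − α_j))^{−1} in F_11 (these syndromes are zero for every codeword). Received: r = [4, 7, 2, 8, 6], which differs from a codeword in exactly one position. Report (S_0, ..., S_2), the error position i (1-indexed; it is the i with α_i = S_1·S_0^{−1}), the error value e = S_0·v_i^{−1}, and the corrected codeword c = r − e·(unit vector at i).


S = (2, 9, 2), error at position 2, error magnitude e = 9, c = [4, 9, 2, 8, 6].

Step 1: column multipliers v_i = (∏_{j≠i}(α_i − α_j))^{−1} mod 11.
  i = 1 (α = 7): (7−10)(7−8)(7−5)(7−6) = (−3)·(−1)·2·1 = 6 ≡ 6, so v_1 = 6^{−1} = 2 (mod 11).
  i = 2 (α = 10): (10−7)(10−8)(10−5)(10−6) = 3·2·5·4 = 120 ≡ 10, so v_2 = 10^{−1} = 10 (mod 11).
  i = 3 (α = 8): (8−7)(8−10)(8−5)(8−6) = 1·(−2)·3·2 = −12 ≡ 10, so v_3 = 10^{−1} = 10 (mod 11).
  i = 4 (α = 5): (5−7)(5−10)(5−8)(5−6) = (−2)·(−5)·(−3)·(−1) = 30 ≡ 8, so v_4 = 8^{−1} = 7 (mod 11).
  i = 5 (α = 6): (6−7)(6−10)(6−8)(6−5) = (−1)·(−4)·(−2)·1 = −8 ≡ 3, so v_5 = 3^{−1} = 4 (mod 11).
  v = [2, 10, 10, 7, 4].
Step 2: syndromes of r = [4, 7, 2, 8, 6] (all sums mod 11).
  S_0 = Σ v_i r_i = 2·4 + 10·7 + 10·2 + 7·8 + 4·6 = 178 ≡ 2.
  S_1 = Σ v_i α_i r_i = 2·7·4 + 10·10·7 + 10·8·2 + 7·5·8 + 4·6·6 = 1340 ≡ 9.
  α_i^2 mod 11 = [5, 1, 9, 3, 3].
  S_2 = Σ v_i α_i^2 r_i = 2·5·4 + 10·1·7 + 10·9·2 + 7·3·8 + 4·3·6 = 530 ≡ 2.
  S = (2, 9, 2) ≠ 0, so r is not a codeword (an error is present).
Step 3: locate the error. For a single error e at position i, S_ℓ = v_i·e·α_i^ℓ, so α_err = S_1/S_0.
  S_0^{−1} = 2^{−1} = 6 (mod 11), so α_err = 9·6 = 54 ≡ 10 = α_2. Error position i = 2.
  Consistency check: S_2/S_1 = 2·5 = 10 ≡ 10 = α_err ✓ (single-error assumption holds).
Step 4: error magnitude e = S_0/v_2 = S_0·∏_{j≠2}(α_2 − α_j) = 2·10 = 20 ≡ 9 (mod 11).
Step 5: correct position 2: c_2 = r_2 − e = 7 − 9 ≡ 9 (mod 11). Hence c = [4, 9, 2, 8, 6].
  Check: interpolating c through the α_i gives m(x) = 7 + 9·x (degree < 2) with m(α_i) = c_i for every i, so c is indeed a codeword.


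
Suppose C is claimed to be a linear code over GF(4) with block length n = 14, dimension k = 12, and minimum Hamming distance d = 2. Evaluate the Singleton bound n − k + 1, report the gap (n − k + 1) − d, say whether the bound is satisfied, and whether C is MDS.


Singleton RHS = n − k + 1 = 3, slack = 1, bound satisfied, not MDS.

Singleton bound: d ≤ n − k + 1.
Here n = 14, k = 12, so n − k + 1 = 3.
Given d = 2, check d ≤ 3: YES.
Slack = (n − k + 1) − d = 1.
The code is NOT MDS (slack = 1 > 0).
Description: the claimed parameters are [14, 12, 2]_4; such a code would be non-MDS.


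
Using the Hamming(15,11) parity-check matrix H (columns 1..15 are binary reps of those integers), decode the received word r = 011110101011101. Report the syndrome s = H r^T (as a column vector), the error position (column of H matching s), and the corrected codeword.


s = (1, 0, 1, 1)^T, error position = 11, corrected codeword c = 011110101001101

Compute s = H r^T mod 2 one row at a time:
  s_1 = 0 + 1 + 0 + 1 + 1 + 1 + 0 + 1 = 5 ≡ 1 (mod 2).
  s_2 = 1 + 1 + 0 + 1 + 1 + 1 + 0 + 1 = 6 ≡ 0 (mod 2).
  s_3 = 1 + 1 + 0 + 1 + 0 + 1 + 0 + 1 = 5 ≡ 1 (mod 2).
  s_4 = 0 + 1 + 1 + 1 + 1 + 1 + 1 + 1 = 7 ≡ 1 (mod 2).
s = (1, 0, 1, 1)^T — this equals column 11 of H (binary 1011), so error is at position 11.
Correct: flip bit 11 of r = 011110101011101 to get c = 011110101001101.


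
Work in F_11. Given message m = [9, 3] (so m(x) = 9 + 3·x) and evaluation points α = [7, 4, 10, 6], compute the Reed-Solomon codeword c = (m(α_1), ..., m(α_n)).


c = [8, 10, 6, 5]

Message polynomial: m(x) = 9 + 3·x (mod 11).
For each evaluation point α_i, compute m(α_i) mod 11:
  α_1 = 7: Horner steps 3 → 8, so m(7) = 8.
  α_2 = 4: Horner steps 3 → 10, so m(4) = 10.
  α_3 = 10: Horner steps 3 → 6, so m(10) = 6.
  α_4 = 6: Horner steps 3 → 5, so m(6) = 5.
Codeword c = [8, 10, 6, 5] ∈ F_11^4.


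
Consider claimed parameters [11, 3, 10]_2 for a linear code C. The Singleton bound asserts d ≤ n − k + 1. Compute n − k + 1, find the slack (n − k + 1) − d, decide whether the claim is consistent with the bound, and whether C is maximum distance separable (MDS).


Singleton RHS = n − k + 1 = 9, slack = -1, bound violated (no such code; not MDS).

Singleton bound: d ≤ n − k + 1.
Here n = 11, k = 3, so n − k + 1 = 9.
Given d = 10, check d ≤ 9: NO.
Slack = (n − k + 1) − d = -1.
The slack is negative: d = 10 exceeds n − k + 1 = 9 by 1, so the Singleton bound is violated and no linear [11, 3, 10]_2 code can exist. In particular it is not MDS (MDS requires d = n − k + 1 exactly).
Description: the claimed parameters are [11, 3, 10]_2; such a code would be impossible (violates the Singleton bound).


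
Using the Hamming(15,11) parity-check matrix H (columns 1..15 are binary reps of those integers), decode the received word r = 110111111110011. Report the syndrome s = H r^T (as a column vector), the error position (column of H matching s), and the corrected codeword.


s = (0, 0, 1, 0)^T, error position = 2, corrected codeword c = 100111111110011

Compute s = H r^T mod 2 one row at a time:
  s_1 = 1 + 1 + 1 + 1 + 0 + 0 + 1 + 1 = 6 ≡ 0 (mod 2).
  s_2 = 1 + 1 + 1 + 1 + 0 + 0 + 1 + 1 = 6 ≡ 0 (mod 2).
  s_3 = 1 + 0 + 1 + 1 + 1 + 1 + 1 + 1 = 7 ≡ 1 (mod 2).
  s_4 = 1 + 0 + 1 + 1 + 1 + 1 + 0 + 1 = 6 ≡ 0 (mod 2).
s = (0, 0, 1, 0)^T — this equals column 2 of H (binary 0010), so error is at position 2.
Correct: flip bit 2 of r = 110111111110011 to get c = 100111111110011.


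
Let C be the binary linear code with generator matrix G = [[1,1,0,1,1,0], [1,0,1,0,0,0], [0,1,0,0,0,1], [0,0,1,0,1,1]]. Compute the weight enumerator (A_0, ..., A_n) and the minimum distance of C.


Weight distribution: A_0 = 1, A_1 = 1, A_2 = 2, A_3 = 6, A_4 = 5, A_5 = 1. Minimum distance d = 1.

Enumerate all 2^4 = 16 messages m ∈ F_2^4.
For each, compute codeword c = mG in F_2^6, then tally its weight.
  m = 0000 → c = 000000, weight = 0.
  m = 1000 → c = 110110, weight = 4.
  m = 0100 → c = 101000, weight = 2.
  m = 1100 → c = 011110, weight = 4.
  m = 0010 → c = 010001, weight = 2.
  m = 1010 → c = 100111, weight = 4.
  m = 0110 → c = 111001, weight = 4.
  m = 1110 → c = 001111, weight = 4.
  m = 0001 → c = 001011, weight = 3.
  m = 1001 → c = 111101, weight = 5.
  m = 0101 → c = 100011, weight = 3.
  m = 1101 → c = 010101, weight = 3.
  m = 0011 → c = 011010, weight = 3.
  m = 1011 → c = 101100, weight = 3.
  m = 0111 → c = 110010, weight = 3.
  m = 1111 → c = 000100, weight = 1.
Tally weights:
  weight 0: 1 codewords.
  weight 1: 1 codewords.
  weight 2: 2 codewords.
  weight 3: 6 codewords.
  weight 4: 5 codewords.
  weight 5: 1 codewords.
Minimum distance d = smallest w > 0 with A_w > 0 = 1.
Sanity: Σ A_w = 16 = 2^4 = 16 ✓.


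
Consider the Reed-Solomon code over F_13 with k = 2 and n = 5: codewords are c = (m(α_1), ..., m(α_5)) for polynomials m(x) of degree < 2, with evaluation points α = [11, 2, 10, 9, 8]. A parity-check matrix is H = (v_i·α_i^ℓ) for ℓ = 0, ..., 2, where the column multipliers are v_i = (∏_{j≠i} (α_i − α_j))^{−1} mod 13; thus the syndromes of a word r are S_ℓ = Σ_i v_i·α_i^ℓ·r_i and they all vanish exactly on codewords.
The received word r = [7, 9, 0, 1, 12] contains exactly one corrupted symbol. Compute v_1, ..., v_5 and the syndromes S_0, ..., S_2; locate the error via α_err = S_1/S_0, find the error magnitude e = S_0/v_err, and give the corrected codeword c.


S = (8, 7, 11), error at position 4, error magnitude e = 8, c = [7, 9, 0, 6, 12].

Step 1: column multipliers v_i = (∏_{j≠i}(α_i − α_j))^{−1} mod 13.
  i = 1 (α = 11): (11−2)(11−10)(11−9)(11−8) = 9·1·2·3 = 54 ≡ 2, so v_1 = 2^{−1} = 7 (mod 13).
  i = 2 (α = 2): (2−11)(2−10)(2−9)(2−8) = (−9)·(−8)·(−7)·(−6) = 3024 ≡ 8, so v_2 = 8^{−1} = 5 (mod 13).
  i = 3 (α = 10): (10−11)(10−2)(10−9)(10−8) = (−1)·8·1·2 = −16 ≡ 10, so v_3 = 10^{−1} = 4 (mod 13).
  i = 4 (α = 9): (9−11)(9−2)(9−10)(9−8) = (−2)·7·(−1)·1 = 14 ≡ 1, so v_4 = 1^{−1} = 1 (mod 13).
  i = 5 (α = 8): (8−11)(8−2)(8−10)(8−9) = (−3)·6·(−2)·(−1) = −36 ≡ 3, so v_5 = 3^{−1} = 9 (mod 13).
  v = [7, 5, 4, 1, 9].
Step 2: syndromes of r = [7, 9, 0, 1, 12] (all sums mod 13).
  S_0 = Σ v_i r_i = 7·7 + 5·9 + 4·0 + 1·1 + 9·12 = 203 ≡ 8.
  S_1 = Σ v_i α_i r_i = 7·11·7 + 5·2·9 + 4·10·0 + 1·9·1 + 9·8·12 = 1502 ≡ 7.
  α_i^2 mod 13 = [4, 4, 9, 3, 12].
  S_2 = Σ v_i α_i^2 r_i = 7·4·7 + 5·4·9 + 4·9·0 + 1·3·1 + 9·12·12 = 1675 ≡ 11.
  S = (8, 7, 11) ≠ 0, so r is not a codeword (an error is present).
Step 3: locate the error. For a single error e at position i, S_ℓ = v_i·e·α_i^ℓ, so α_err = S_1/S_0.
  S_0^{−1} = 8^{−1} = 5 (mod 13), so α_err = 7·5 = 35 ≡ 9 = α_4. Error position i = 4.
  Consistency check: S_2/S_1 = 11·2 = 22 ≡ 9 = α_err ✓ (single-error assumption holds).
Step 4: error magnitude e = S_0/v_4 = S_0·∏_{j≠4}(α_4 − α_j) = 8·1 = 8 ≡ 8 (mod 13).
Step 5: correct position 4: c_4 = r_4 − e = 1 − 8 ≡ 6 (mod 13). Hence c = [7, 9, 0, 6, 12].
  Check: interpolating c through the α_i gives m(x) = 8 + 7·x (degree < 2) with m(α_i) = c_i for every i, so c is indeed a codeword.


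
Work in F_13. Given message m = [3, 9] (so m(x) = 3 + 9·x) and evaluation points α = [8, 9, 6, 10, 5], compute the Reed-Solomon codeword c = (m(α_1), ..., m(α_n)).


c = [10, 6, 5, 2, 9]

Message polynomial: m(x) = 3 + 9·x (mod 13).
For each evaluation point α_i, compute m(α_i) mod 13:
  α_1 = 8: Horner steps 9 → 10, so m(8) = 10.
  α_2 = 9: Horner steps 9 → 6, so m(9) = 6.
  α_3 = 6: Horner steps 9 → 5, so m(6) = 5.
  α_4 = 10: Horner steps 9 → 2, so m(10) = 2.
  α_5 = 5: Horner steps 9 → 9, so m(5) = 9.
Codeword c = [10, 6, 5, 2, 9] ∈ F_13^5.


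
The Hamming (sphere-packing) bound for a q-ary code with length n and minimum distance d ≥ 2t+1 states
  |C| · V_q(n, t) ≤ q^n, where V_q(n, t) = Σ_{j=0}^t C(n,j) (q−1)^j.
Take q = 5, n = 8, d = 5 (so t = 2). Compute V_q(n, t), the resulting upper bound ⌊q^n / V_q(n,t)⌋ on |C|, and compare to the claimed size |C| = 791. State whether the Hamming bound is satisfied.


V_q(n, t) = 481, q^n = 390625, Hamming bound = 812, |C| = 791 ≤ bound (satisfied).

Step 1: Compute V_q(n, t) = Σ_{j=0}^2 C(n, j) (q−1)^j.
  j = 0: C(8,0)·(4)^0 = 1·1 = 1.
  j = 1: C(8,1)·(4)^1 = 8·4 = 32.
  j = 2: C(8,2)·(4)^2 = 28·16 = 448.
  V_q(n, t) = 1 + 32 + 448 = 481.
Step 2: q^n = 5^8 = 390625.
Step 3: Hamming bound ⌊q^n / V_q(n,t)⌋ = ⌊390625/481⌋ = 812.
Step 4: Compare |C| = 791 to 812: satisfied.
The claimed |C| lies below the Hamming bound.


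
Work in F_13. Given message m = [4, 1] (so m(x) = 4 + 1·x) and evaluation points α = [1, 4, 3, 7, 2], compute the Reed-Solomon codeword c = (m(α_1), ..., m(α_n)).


c = [5, 8, 7, 11, 6]

Message polynomial: m(x) = 4 + 1·x (mod 13).
For each evaluation point α_i, compute m(α_i) mod 13:
  α_1 = 1: Horner steps 1 → 5, so m(1) = 5.
  α_2 = 4: Horner steps 1 → 8, so m(4) = 8.
  α_3 = 3: Horner steps 1 → 7, so m(3) = 7.
  α_4 = 7: Horner steps 1 → 11, so m(7) = 11.
  α_5 = 2: Horner steps 1 → 6, so m(2) = 6.
Codeword c = [5, 8, 7, 11, 6] ∈ F_13^5.


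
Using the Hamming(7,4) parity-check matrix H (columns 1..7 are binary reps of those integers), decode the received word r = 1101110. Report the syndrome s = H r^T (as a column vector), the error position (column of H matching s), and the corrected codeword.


s = (1, 0, 0)^T, error position = 4, corrected codeword c = 1100110

Compute s = H r^T mod 2 one row at a time:
  s_1 = 1 + 1 + 1 + 0 = 3 ≡ 1 (mod 2).
  s_2 = 1 + 0 + 1 + 0 = 2 ≡ 0 (mod 2).
  s_3 = 1 + 0 + 1 + 0 = 2 ≡ 0 (mod 2).
s = (1, 0, 0)^T — this equals column 4 of H (binary 100), so error is at position 4.
Correct: flip bit 4 of r = 1101110 to get c = 1100110.


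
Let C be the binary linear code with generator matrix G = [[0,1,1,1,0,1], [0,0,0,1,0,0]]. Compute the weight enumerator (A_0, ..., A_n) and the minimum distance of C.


Weight distribution: A_0 = 1, A_1 = 1, A_3 = 1, A_4 = 1. Minimum distance d = 1.

Enumerate all 2^2 = 4 messages m ∈ F_2^2.
For each, compute codeword c = mG in F_2^6, then tally its weight.
  m = 00 → c = 000000, weight = 0.
  m = 10 → c = 011101, weight = 4.
  m = 01 → c = 000100, weight = 1.
  m = 11 → c = 011001, weight = 3.
Tally weights:
  weight 0: 1 codewords.
  weight 1: 1 codewords.
  weight 3: 1 codewords.
  weight 4: 1 codewords.
Minimum distance d = smallest w > 0 with A_w > 0 = 1.
Sanity: Σ A_w = 4 = 2^2 = 4 ✓.


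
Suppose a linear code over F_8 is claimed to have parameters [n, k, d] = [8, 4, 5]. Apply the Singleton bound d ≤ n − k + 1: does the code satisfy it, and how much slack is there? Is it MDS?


Singleton RHS = n − k + 1 = 5, slack = 0, bound satisfied, MDS.

Singleton bound: d ≤ n − k + 1.
Here n = 8, k = 4, so n − k + 1 = 5.
Given d = 5, check d ≤ 5: YES.
Slack = (n − k + 1) − d = 0.
The code is MDS (slack = 0).
Description: the claimed parameters are [8, 4, 5]_8; such a code would be MDS (meets Singleton bound).


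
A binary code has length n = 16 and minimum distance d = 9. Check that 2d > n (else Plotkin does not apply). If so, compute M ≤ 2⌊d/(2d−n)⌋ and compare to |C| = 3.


Plotkin bound M ≤ 8; given |C| = 3 ≤ bound (satisfied).

Check applicability: 2d = 18, n = 16.
2d − n = 2 > 0, so Plotkin applies.
Compute d/(2d−n) = 9/2 ≈ 4.5000.
⌊d/(2d−n)⌋ = 4.
Plotkin bound: M ≤ 2·4 = 8.
Given |C| = 3, check: satisfied.
This |C| is below the Plotkin bound.


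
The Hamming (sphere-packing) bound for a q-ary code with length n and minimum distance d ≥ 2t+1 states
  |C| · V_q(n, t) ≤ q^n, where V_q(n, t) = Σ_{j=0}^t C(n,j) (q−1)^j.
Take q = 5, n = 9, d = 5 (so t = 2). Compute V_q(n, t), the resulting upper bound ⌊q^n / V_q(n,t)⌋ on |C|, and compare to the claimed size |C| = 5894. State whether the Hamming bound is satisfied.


V_q(n, t) = 613, q^n = 1953125, Hamming bound = 3186, |C| = 5894 > bound (violated).

Step 1: Compute V_q(n, t) = Σ_{j=0}^2 C(n, j) (q−1)^j.
  j = 0: C(9,0)·(4)^0 = 1·1 = 1.
  j = 1: C(9,1)·(4)^1 = 9·4 = 36.
  j = 2: C(9,2)·(4)^2 = 36·16 = 576.
  V_q(n, t) = 1 + 36 + 576 = 613.
Step 2: q^n = 5^9 = 1953125.
Step 3: Hamming bound ⌊q^n / V_q(n,t)⌋ = ⌊1953125/613⌋ = 3186.
Step 4: Compare |C| = 5894 to 3186: violated.
The claimed |C| lies above the Hamming bound, so no 5-ary code of length 9 with d ≥ 5 can have 5894 codewords.


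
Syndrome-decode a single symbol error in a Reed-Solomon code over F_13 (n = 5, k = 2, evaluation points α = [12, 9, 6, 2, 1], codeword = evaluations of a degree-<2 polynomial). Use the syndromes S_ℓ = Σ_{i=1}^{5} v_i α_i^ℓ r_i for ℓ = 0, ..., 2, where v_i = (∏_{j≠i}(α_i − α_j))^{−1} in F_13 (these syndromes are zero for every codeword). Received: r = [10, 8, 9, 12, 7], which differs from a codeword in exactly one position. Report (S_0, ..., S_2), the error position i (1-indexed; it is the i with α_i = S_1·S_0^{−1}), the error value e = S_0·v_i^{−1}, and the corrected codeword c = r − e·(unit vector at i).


S = (9, 2, 12), error at position 3, error magnitude e = 3, c = [10, 8, 6, 12, 7].

Step 1: column multipliers v_i = (∏_{j≠i}(α_i − α_j))^{−1} mod 13.
  i = 1 (α = 12): (12−9)(12−6)(12−2)(12−1) = 3·6·10·11 = 1980 ≡ 4, so v_1 = 4^{−1} = 10 (mod 13).
  i = 2 (α = 9): (9−12)(9−6)(9−2)(9−1) = (−3)·3·7·8 = −504 ≡ 3, so v_2 = 3^{−1} = 9 (mod 13).
  i = 3 (α = 6): (6−12)(6−9)(6−2)(6−1) = (−6)·(−3)·4·5 = 360 ≡ 9, so v_3 = 9^{−1} = 3 (mod 13).
  i = 4 (α = 2): (2−12)(2−9)(2−6)(2−1) = (−10)·(−7)·(−4)·1 = −280 ≡ 6, so v_4 = 6^{−1} = 11 (mod 13).
  i = 5 (α = 1): (1−12)(1−9)(1−6)(1−2) = (−11)·(−8)·(−5)·(−1) = 440 ≡ 11, so v_5 = 11^{−1} = 6 (mod 13).
  v = [10, 9, 3, 11, 6].
Step 2: syndromes of r = [10, 8, 9, 12, 7] (all sums mod 13).
  S_0 = Σ v_i r_i = 10·10 + 9·8 + 3·9 + 11·12 + 6·7 = 373 ≡ 9.
  S_1 = Σ v_i α_i r_i = 10·12·10 + 9·9·8 + 3·6·9 + 11·2·12 + 6·1·7 = 2316 ≡ 2.
  α_i^2 mod 13 = [1, 3, 10, 4, 1].
  S_2 = Σ v_i α_i^2 r_i = 10·1·10 + 9·3·8 + 3·10·9 + 11·4·12 + 6·1·7 = 1156 ≡ 12.
  S = (9, 2, 12) ≠ 0, so r is not a codeword (an error is present).
Step 3: locate the error. For a single error e at position i, S_ℓ = v_i·e·α_i^ℓ, so α_err = S_1/S_0.
  S_0^{−1} = 9^{−1} = 3 (mod 13), so α_err = 2·3 = 6 ≡ 6 = α_3. Error position i = 3.
  Consistency check: S_2/S_1 = 12·7 = 84 ≡ 6 = α_err ✓ (single-error assumption holds).
Step 4: error magnitude e = S_0/v_3 = S_0·∏_{j≠3}(α_3 − α_j) = 9·9 = 81 ≡ 3 (mod 13).
Step 5: correct position 3: c_3 = r_3 − e = 9 − 3 ≡ 6 (mod 13). Hence c = [10, 8, 6, 12, 7].
  Check: interpolating c through the α_i gives m(x) = 2 + 5·x (degree < 2) with m(α_i) = c_i for every i, so c is indeed a codeword.


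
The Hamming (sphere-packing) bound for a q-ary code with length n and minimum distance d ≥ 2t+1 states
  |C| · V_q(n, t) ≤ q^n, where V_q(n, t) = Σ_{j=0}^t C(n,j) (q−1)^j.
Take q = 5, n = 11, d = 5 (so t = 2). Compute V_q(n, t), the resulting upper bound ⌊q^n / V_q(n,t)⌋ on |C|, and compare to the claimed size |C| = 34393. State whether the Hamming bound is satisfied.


V_q(n, t) = 925, q^n = 48828125, Hamming bound = 52787, |C| = 34393 ≤ bound (satisfied).

Step 1: Compute V_q(n, t) = Σ_{j=0}^2 C(n, j) (q−1)^j.
  j = 0: C(11,0)·(4)^0 = 1·1 = 1.
  j = 1: C(11,1)·(4)^1 = 11·4 = 44.
  j = 2: C(11,2)·(4)^2 = 55·16 = 880.
  V_q(n, t) = 1 + 44 + 880 = 925.
Step 2: q^n = 5^11 = 48828125.
Step 3: Hamming bound ⌊q^n / V_q(n,t)⌋ = ⌊48828125/925⌋ = 52787.
Step 4: Compare |C| = 34393 to 52787: satisfied.
The claimed |C| lies below the Hamming bound.
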